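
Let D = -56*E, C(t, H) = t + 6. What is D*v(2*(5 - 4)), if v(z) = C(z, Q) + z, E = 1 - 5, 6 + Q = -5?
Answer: 2240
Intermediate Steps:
Q = -11 (Q = -6 - 5 = -11)
C(t, H) = 6 + t
E = -4
v(z) = 6 + 2*z (v(z) = (6 + z) + z = 6 + 2*z)
D = 224 (D = -56*(-4) = 224)
D*v(2*(5 - 4)) = 224*(6 + 2*(2*(5 - 4))) = 224*(6 + 2*(2*1)) = 224*(6 + 2*2) = 224*(6 + 4) = 224*10 = 2240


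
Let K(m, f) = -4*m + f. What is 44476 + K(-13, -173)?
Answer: 44355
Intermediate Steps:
K(m, f) = f - 4*m
44476 + K(-13, -173) = 44476 + (-173 - 4*(-13)) = 44476 + (-173 + 52) = 44476 - 121 = 44355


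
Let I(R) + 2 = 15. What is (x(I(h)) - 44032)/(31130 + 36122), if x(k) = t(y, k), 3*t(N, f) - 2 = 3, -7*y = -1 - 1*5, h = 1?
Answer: -132091/201756 ≈ -0.65471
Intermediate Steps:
I(R) = 13 (I(R) = -2 + 15 = 13)
y = 6/7 (y = -(-1 - 1*5)/7 = -(-1 - 5)/7 = -⅐*(-6) = 6/7 ≈ 0.85714)
t(N, f) = 5/3 (t(N, f) = ⅔ + (⅓)*3 = ⅔ + 1 = 5/3)
x(k) = 5/3
(x(I(h)) - 44032)/(31130 + 36122) = (5/3 - 44032)/(31130 + 36122) = -132091/3/67252 = -132091/3*1/67252 = -132091/201756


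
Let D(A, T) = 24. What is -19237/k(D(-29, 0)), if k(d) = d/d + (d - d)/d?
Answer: -19237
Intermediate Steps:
k(d) = 1 (k(d) = 1 + 0/d = 1 + 0 = 1)
-19237/k(D(-29, 0)) = -19237/1 = -19237*1 = -19237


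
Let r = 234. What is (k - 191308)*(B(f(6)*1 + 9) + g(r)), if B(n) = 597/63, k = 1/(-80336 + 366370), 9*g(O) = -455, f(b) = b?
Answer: 70808446657474/9010071 ≈ 7.8588e+6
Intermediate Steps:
g(O) = -455/9 (g(O) = (⅑)*(-455) = -455/9)
k = 1/286034 ≈ 3.4961e-6
B(n) = 199/21 (B(n) = 597*(1/63) = 199/21)
(k - 191308)*(B(f(6)*1 + 9) + g(r)) = (1/286034 - 191308)*(199/21 - 455/9) = -54720592471/286034*(-2588/63) = 70808446657474/9010071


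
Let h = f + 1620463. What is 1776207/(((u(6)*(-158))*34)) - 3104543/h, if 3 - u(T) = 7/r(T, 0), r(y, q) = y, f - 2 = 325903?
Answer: -5231592113003/28753694464 ≈ -181.95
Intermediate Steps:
f = 325905 (f = 2 + 325903 = 325905)
u(T) = 3 - 7/T
h = 1946368 (h = 325905 + 1620463 = 1946368)
1776207/(((u(6)*(-158))*34)) - 3104543/h = 1776207/((((3 - 7/6)*(-158))*34)) - 3104543/1946368 = 1776207/((((11/6)*(-158))*34)) - 3104543/1946368 = 1776207/((-869/3*34)) - 3104543/1946368 = 1776207/(-29546/3) - 3104543/1946368 = 1776207*(-3/29546) - 3104543/1946368 = -5328621/29546 - 3104543/1946368 = -5231592113003/28753694464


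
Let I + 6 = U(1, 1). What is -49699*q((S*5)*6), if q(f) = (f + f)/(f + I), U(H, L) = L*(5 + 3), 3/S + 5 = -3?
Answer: -4472910/37 ≈ -1.2089e+5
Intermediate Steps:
S = -3/8 (S = 3/(-5 - 3) = 3/(-8) = 3*(-⅛) = -3/8 ≈ -0.37500)
U(H, L) = 8*L (U(H, L) = L*8 = 8*L)
I = 2 (I = -6 + 8*1 = -6 + 8 = 2)
q(f) = 2*f/(2 + f) (q(f) = (f + f)/(f + 2) = (2*f)/(2 + f) = 2*f/(2 + f))
-49699*q((S*5)*6) = -99398*-3/8*5*6/(2 - 3/8*5*6) = -99398*(-15/8*6)/(2 - 15/8*6) = -99398*(-45)/(4*(2 - 45/4)) = -99398*(-45)/(4*(-37/4)) = -99398*(-45)*(-4)/(4*37) = -49699*90/37 = -4472910/37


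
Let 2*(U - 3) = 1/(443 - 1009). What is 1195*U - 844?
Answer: 3101617/1132 ≈ 2739.9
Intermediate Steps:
U = 3395/1132 (U = 3 + 1/(2*(443 - 1009)) = 3 + (½)/(-566) = 3 + (½)*(-1/566) = 3 - 1/1132 = 3395/1132 ≈ 2.9991)
1195*U - 844 = 1195*(3395/1132) - 844 = 4057025/1132 - 844 = 3101617/1132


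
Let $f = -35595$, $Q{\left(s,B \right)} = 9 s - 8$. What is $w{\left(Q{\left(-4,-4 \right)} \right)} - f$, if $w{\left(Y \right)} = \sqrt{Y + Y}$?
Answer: $35595 + 2 i \sqrt{22} \approx 35595.0 + 9.3808 i$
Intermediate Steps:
$Q{\left(s,B \right)} = -8 + 9 s$
$w{\left(Y \right)} = \sqrt{2} \sqrt{Y}$ ($w{\left(Y \right)} = \sqrt{2 Y} = \sqrt{2} \sqrt{Y}$)
$w{\left(Q{\left(-4,-4 \right)} \right)} - f = \sqrt{2} \sqrt{-8 + 9 \left(-4\right)} - -35595 = \sqrt{2} \sqrt{-8 - 36} + 35595 = \sqrt{2} \sqrt{-44} + 35595 = \sqrt{2} \cdot 2 i \sqrt{11} + 35595 = 2 i \sqrt{22} + 35595 = 35595 + 2 i \sqrt{22}$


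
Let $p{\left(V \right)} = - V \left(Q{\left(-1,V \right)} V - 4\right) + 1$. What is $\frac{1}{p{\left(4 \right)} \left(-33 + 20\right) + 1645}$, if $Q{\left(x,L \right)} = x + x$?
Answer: $\frac{1}{1008} \approx 0.00099206$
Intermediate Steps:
$Q{\left(x,L \right)} = 2 x$
$p{\left(V \right)} = 1 - V \left(-4 - 2 V\right)$ ($p{\left(V \right)} = - V \left(2 \left(-1\right) V - 4\right) + 1 = - V \left(- 2 V - 4\right) + 1 = - V \left(-4 - 2 V\right) + 1 = 1 - V \left(-4 - 2 V\right)$)
$\frac{1}{p{\left(4 \right)} \left(-33 + 20\right) + 1645} = \frac{1}{\left(1 + 2 \cdot 4^{2} + 4 \cdot 4\right) \left(-33 + 20\right) + 1645} = \frac{1}{\left(1 + 2 \cdot 16 + 16\right) \left(-13\right) + 1645} = \frac{1}{\left(1 + 32 + 16\right) \left(-13\right) + 1645} = \frac{1}{49 \left(-13\right) + 1645} = \frac{1}{-637 + 1645} = \frac{1}{1008}$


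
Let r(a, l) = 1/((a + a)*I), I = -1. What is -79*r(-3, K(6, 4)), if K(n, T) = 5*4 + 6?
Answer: -79/6 ≈ -13.167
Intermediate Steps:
K(n, T) = 26 (K(n, T) = 20 + 6 = 26)
r(a, l) = -1/(2*a) (r(a, l) = 1/((a + a)*(-1)) = -1/(2*a))
-79*r(-3, K(6, 4)) = -(-79)/(2*(-3)) = -(-79)*(-1)/(2*3) = -79*⅙ = -79/6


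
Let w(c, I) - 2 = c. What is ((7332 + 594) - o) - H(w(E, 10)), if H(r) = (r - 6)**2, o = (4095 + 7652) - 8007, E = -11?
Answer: 3961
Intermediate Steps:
w(c, I) = 2 + c
o = 3740 (o = 11747 - 8007 = 3740)
H(r) = (-6 + r)**2
((7332 + 594) - o) - H(w(E, 10)) = ((7332 + 594) - 1*3740) - (-6 + (2 - 11))**2 = (7926 - 3740) - (-6 - 9)**2 = 4186 - 1*(-15)**2 = 4186 - 1*225 = 4186 - 225 = 3961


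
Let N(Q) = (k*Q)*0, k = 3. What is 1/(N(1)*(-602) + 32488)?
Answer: 1/32488 ≈ 3.0781e-5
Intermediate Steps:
N(Q) = 0 (N(Q) = (3*Q)*0 = 0)
1/(N(1)*(-602) + 32488) = 1/(0*(-602) + 32488) = 1/(0 + 32488) = 1/32488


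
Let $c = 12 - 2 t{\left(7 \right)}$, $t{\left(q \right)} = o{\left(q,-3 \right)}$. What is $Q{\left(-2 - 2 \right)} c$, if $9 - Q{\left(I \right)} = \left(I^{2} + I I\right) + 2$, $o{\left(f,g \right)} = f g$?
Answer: $-1350$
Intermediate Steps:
$t{\left(q \right)} = - 3 q$ ($t{\left(q \right)} = q \left(-3\right) = - 3 q$)
$c = 54$ ($c = 12 - 2 \left(\left(-3\right) 7\right) = 12 - -42 = 12 + 42 = 54$)
$Q{\left(I \right)} = 7 - 2 I^{2}$ ($Q{\left(I \right)} = 9 - \left(\left(I^{2} + I I\right) + 2\right) = 9 - \left(\left(I^{2} + I^{2}\right) + 2\right) = 9 - \left(2 I^{2} + 2\right) = 9 - \left(2 + 2 I^{2}\right) = 7 - 2 I^{2}$)
$Q{\left(-2 - 2 \right)} c = \left(7 - 2 \left(-2 - 2\right)^{2}\right) 54 = \left(7 - 2 \left(-4\right)^{2}\right) 54 = \left(7 - 32\right) 54 = \left(-25\right) 54 = -1350$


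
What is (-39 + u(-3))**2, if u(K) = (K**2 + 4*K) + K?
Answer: 2025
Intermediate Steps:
u(K) = K**2 + 5*K
(-39 + u(-3))**2 = (-39 - 3*(5 - 3))**2 = (-39 - 3*2)**2 = (-39 - 6)**2 = (-45)**2 = 2025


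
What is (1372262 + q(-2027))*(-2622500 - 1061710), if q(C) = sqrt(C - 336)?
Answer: -5055701383020 - 3684210*I*sqrt(2363) ≈ -5.0557e+12 - 1.7909e+8*I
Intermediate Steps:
q(C) = sqrt(-336 + C)
(1372262 + q(-2027))*(-2622500 - 1061710) = (1372262 + sqrt(-336 - 2027))*(-2622500 - 1061710) = (1372262 + sqrt(-2363))*(-3684210) = (1372262 + I*sqrt(2363))*(-3684210) = -5055701383020 - 3684210*I*sqrt(2363)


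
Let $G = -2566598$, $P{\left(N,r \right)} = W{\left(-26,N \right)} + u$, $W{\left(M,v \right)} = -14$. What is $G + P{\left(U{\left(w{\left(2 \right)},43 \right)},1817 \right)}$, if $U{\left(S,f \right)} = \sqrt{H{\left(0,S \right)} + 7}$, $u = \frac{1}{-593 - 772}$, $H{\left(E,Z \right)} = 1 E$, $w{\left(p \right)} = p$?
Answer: $- \frac{3503425381}{1365} \approx -2.5666 \cdot 10^{6}$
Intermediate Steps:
$H{\left(E,Z \right)} = E$
$u = - \frac{1}{1365}$ ($u = \frac{1}{-1365} = - \frac{1}{1365} \approx -0.0007326$)
$U{\left(S,f \right)} = \sqrt{7}$ ($U{\left(S,f \right)} = \sqrt{0 + 7} = \sqrt{7}$)
$P{\left(N,r \right)} = - \frac{19111}{1365}$ ($P{\left(N,r \right)} = -14 - \frac{1}{1365} = - \frac{19111}{1365}$)
$G + P{\left(U{\left(w{\left(2 \right)},43 \right)},1817 \right)} = -2566598 - \frac{19111}{1365} = - \frac{3503425381}{1365}$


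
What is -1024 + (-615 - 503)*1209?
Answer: -1352686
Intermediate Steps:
-1024 + (-615 - 503)*1209 = -1024 - 1118*1209 = -1024 - 1351662 = -1352686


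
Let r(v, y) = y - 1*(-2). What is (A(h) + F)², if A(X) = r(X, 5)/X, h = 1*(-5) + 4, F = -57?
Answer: 4096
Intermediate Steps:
r(v, y) = 2 + y (r(v, y) = y + 2 = 2 + y)
h = -1 (h = -5 + 4 = -1)
A(X) = 7/X (A(X) = (2 + 5)/X = 7/X)
(A(h) + F)² = (7/(-1) - 57)² = (7*(-1) - 57)² = (-7 - 57)² = (-64)² = 4096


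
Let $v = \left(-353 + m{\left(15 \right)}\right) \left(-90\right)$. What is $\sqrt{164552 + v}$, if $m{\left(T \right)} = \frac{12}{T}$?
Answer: $25 \sqrt{314} \approx 443.0$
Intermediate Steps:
$v = 31698$ ($v = \left(-353 + \frac{12}{15}\right) \left(-90\right) = \left(-353 + 12 \cdot \frac{1}{15}\right) \left(-90\right) = \left(-353 + \frac{4}{5}\right) \left(-90\right) = \left(- \frac{1761}{5}\right) \left(-90\right) = 31698$)
$\sqrt{164552 + v} = \sqrt{164552 + 31698} = \sqrt{196250} = 25 \sqrt{314}$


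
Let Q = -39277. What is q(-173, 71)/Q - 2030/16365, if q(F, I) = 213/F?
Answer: -2758040777/22239776433 ≈ -0.12401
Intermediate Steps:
q(-173, 71)/Q - 2030/16365 = (213/(-173))/(-39277) - 2030/16365 = (213*(-1/173))*(-1/39277) - 2030*1/16365 = -213/173*(-1/39277) - 406/3273 = 213/6794921 - 406/3273 = -2758040777/22239776433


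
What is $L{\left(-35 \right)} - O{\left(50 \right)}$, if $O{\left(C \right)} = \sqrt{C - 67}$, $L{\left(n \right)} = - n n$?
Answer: $-1225 - i \sqrt{17} \approx -1225.0 - 4.1231 i$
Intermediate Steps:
$L{\left(n \right)} = - n^{2}$
$O{\left(C \right)} = \sqrt{-67 + C}$
$L{\left(-35 \right)} - O{\left(50 \right)} = - \left(-35\right)^{2} - \sqrt{-67 + 50} = \left(-1\right) 1225 - \sqrt{-17} = -1225 - i \sqrt{17}$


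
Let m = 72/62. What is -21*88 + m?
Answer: -57252/31 ≈ -1846.8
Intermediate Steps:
m = 36/31 (m = 72*(1/62) = 36/31 ≈ 1.1613)
-21*88 + m = -21*88 + 36/31 = -1848 + 36/31 = -57252/31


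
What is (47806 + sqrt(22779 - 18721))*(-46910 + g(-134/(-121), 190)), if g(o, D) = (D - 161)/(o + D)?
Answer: -632405361973/282 - 1084743331*sqrt(4058)/23124 ≈ -2.2456e+9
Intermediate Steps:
g(o, D) = (-161 + D)/(D + o)
(47806 + sqrt(22779 - 18721))*(-46910 + g(-134/(-121), 190)) = (47806 + sqrt(22779 - 18721))*(-46910 + (-161 + 190)/(190 - 134/(-121))) = (47806 + sqrt(4058))*(-46910 + 29/(190 - 134*(-1/121))) = (47806 + sqrt(4058))*(-46910 + 29/(190 + 134/121)) = (47806 + sqrt(4058))*(-46910 + 29/(23124/121)) = (47806 + sqrt(4058))*(-46910 + (121/23124)*29) = (47806 + sqrt(4058))*(-46910 + 3509/23124) = (47806 + sqrt(4058))*(-1084743331/23124) = -632405361973/282 - 1084743331*sqrt(4058)/23124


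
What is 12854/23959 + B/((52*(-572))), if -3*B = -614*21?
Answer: 10744369/27409096 ≈ 0.39200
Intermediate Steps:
B = 4298 (B = -(-614)*21/3 = -1/3*(-12894) = 4298)
12854/23959 + B/((52*(-572))) = 12854/23959 + 4298/((52*(-572))) = 12854*(1/23959) + 4298/(-29744) = 12854/23959 + 4298*(-1/29744) = 12854/23959 - 2149/14872 = 10744369/27409096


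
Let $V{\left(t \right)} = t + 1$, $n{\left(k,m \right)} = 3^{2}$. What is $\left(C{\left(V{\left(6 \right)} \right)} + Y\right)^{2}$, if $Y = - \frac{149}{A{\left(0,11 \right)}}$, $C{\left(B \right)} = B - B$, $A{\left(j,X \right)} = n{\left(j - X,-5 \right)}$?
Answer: $\frac{22201}{81} \approx 274.09$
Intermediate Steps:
$n{\left(k,m \right)} = 9$
$A{\left(j,X \right)} = 9$
$V{\left(t \right)} = 1 + t$
$C{\left(B \right)} = 0$
$Y = - \frac{149}{9} \approx -16.556$
$\left(C{\left(V{\left(6 \right)} \right)} + Y\right)^{2} = \left(0 - \frac{149}{9}\right)^{2} = \left(- \frac{149}{9}\right)^{2} = \frac{22201}{81}$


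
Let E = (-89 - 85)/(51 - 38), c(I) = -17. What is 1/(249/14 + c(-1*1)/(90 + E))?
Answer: 6972/122455 ≈ 0.056935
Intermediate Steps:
E = -174/13 ≈ -13.385
1/(249/14 + c(-1*1)/(90 + E)) = 1/(249/14 - 17/(90 - 174/13)) = 1/(249*(1/14) - 17/996/13) = 1/(249/14 - 17*13/996) = 1/(249/14 - 221/996) = 1/(122455/6972) = 6972/122455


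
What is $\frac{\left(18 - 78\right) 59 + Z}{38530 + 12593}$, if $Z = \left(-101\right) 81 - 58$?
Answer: $- \frac{11779}{51123} \approx -0.23041$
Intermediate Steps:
$Z = -8239$ ($Z = -8181 - 58 = -8239$)
$\frac{\left(18 - 78\right) 59 + Z}{38530 + 12593} = \frac{\left(18 - 78\right) 59 - 8239}{38530 + 12593} = \frac{\left(-60\right) 59 - 8239}{51123} = \left(-3540 - 8239\right) \frac{1}{51123} = \left(-11779\right) \frac{1}{51123} = - \frac{11779}{51123}$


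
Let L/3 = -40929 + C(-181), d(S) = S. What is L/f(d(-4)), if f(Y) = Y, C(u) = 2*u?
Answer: 123873/4 ≈ 30968.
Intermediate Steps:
L = -123873 (L = 3*(-40929 + 2*(-181)) = 3*(-40929 - 362) = 3*(-41291) = -123873)
L/f(d(-4)) = -123873/(-4) = -123873*(-1/4) = 123873/4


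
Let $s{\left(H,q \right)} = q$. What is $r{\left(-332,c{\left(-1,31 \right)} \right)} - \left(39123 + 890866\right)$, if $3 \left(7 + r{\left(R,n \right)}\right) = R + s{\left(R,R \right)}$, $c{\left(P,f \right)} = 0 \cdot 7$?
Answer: $- \frac{2790652}{3} \approx -9.3022 \cdot 10^{5}$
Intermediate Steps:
$c{\left(P,f \right)} = 0$
$r{\left(R,n \right)} = -7 + \frac{2 R}{3}$ ($r{\left(R,n \right)} = -7 + \frac{R + R}{3} = -7 + \frac{2 R}{3}$)
$r{\left(-332,c{\left(-1,31 \right)} \right)} - \left(39123 + 890866\right) = \left(-7 + \frac{2}{3} \left(-332\right)\right) - \left(39123 + 890866\right) = \left(-7 - \frac{664}{3}\right) - 929989 = - \frac{685}{3} - 929989 = - \frac{2790652}{3}$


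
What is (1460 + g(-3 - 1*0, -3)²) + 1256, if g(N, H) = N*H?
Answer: 2797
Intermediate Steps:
g(N, H) = H*N
(1460 + g(-3 - 1*0, -3)²) + 1256 = (1460 + (-3*(-3 - 1*0))²) + 1256 = (1460 + (-3*(-3 + 0))²) + 1256 = (1460 + (-3*(-3))²) + 1256 = (1460 + 9²) + 1256 = (1460 + 81) + 1256 = 1541 + 1256 = 2797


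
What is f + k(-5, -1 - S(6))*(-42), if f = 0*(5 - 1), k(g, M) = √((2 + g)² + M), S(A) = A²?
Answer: -84*I*√7 ≈ -222.24*I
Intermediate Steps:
k(g, M) = √(M + (2 + g)²)
f = 0 (f = 0*4 = 0)
f + k(-5, -1 - S(6))*(-42) = 0 + √((-1 - 1*6²) + (2 - 5)²)*(-42) = 0 + √((-1 - 1*36) + (-3)²)*(-42) = 0 + √((-1 - 36) + 9)*(-42) = 0 + √(-37 + 9)*(-42) = 0 + √(-28)*(-42) = 0 + (2*I*√7)*(-42) = 0 - 84*I*√7 = -84*I*√7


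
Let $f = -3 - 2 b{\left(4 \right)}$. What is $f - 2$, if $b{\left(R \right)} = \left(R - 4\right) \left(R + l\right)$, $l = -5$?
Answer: $-5$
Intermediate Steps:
$b{\left(R \right)} = \left(-5 + R\right) \left(-4 + R\right)$ ($b{\left(R \right)} = \left(R - 4\right) \left(R - 5\right) = \left(-4 + R\right) \left(-5 + R\right) = \left(-5 + R\right) \left(-4 + R\right)$)
$f = -3$ ($f = -3 - 2 \left(20 + 4^{2} - 36\right) = -3 - 2 \left(20 + 16 - 36\right) = -3 - 0 = -3 + 0 = -3$)
$f - 2 = -3 - 2 = -5$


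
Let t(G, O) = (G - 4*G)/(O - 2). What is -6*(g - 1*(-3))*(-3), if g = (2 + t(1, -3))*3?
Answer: 972/5 ≈ 194.40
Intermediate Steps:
t(G, O) = -3*G/(-2 + O) (t(G, O) = (-3*G)/(-2 + O) = -3*G/(-2 + O))
g = 39/5 (g = (2 - 3*1/(-2 - 3))*3 = (2 - 3*1/(-5))*3 = (2 - 3*1*(-1/5))*3 = (2 + 3/5)*3 = (13/5)*3 = 39/5 ≈ 7.8000)
-6*(g - 1*(-3))*(-3) = -6*(39/5 - 1*(-3))*(-3) = -6*(39/5 + 3)*(-3) = -6*54/5*(-3) = -324/5*(-3) = 972/5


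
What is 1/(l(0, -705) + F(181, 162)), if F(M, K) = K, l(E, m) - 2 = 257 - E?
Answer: 1/421 ≈ 0.0023753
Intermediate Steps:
l(E, m) = 259 - E (l(E, m) = 2 + (257 - E) = 259 - E)
1/(l(0, -705) + F(181, 162)) = 1/((259 - 1*0) + 162) = 1/((259 + 0) + 162) = 1/(259 + 162) = 1/421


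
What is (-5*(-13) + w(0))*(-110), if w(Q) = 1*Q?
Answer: -7150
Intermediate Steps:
w(Q) = Q
(-5*(-13) + w(0))*(-110) = (-5*(-13) + 0)*(-110) = (65 + 0)*(-110) = 65*(-110) = -7150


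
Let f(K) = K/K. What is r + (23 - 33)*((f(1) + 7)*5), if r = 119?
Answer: -281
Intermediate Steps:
f(K) = 1
r + (23 - 33)*((f(1) + 7)*5) = 119 + (23 - 33)*((1 + 7)*5) = 119 - 80*5 = 119 - 10*40 = 119 - 400 = -281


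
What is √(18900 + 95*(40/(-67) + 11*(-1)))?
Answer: √79896495/67 ≈ 133.41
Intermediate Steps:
√(18900 + 95*(40/(-67) + 11*(-1))) = √(18900 + 95*(40*(-1/67) - 11)) = √(18900 + 95*(-40/67 - 11)) = √(18900 + 95*(-777/67)) = √(18900 - 73815/67) = √(1192485/67) = √79896495/67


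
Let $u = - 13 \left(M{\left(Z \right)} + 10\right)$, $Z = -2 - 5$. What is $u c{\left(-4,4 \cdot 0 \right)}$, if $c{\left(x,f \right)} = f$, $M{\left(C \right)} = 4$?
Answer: $0$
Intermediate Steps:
$Z = -7$ ($Z = -2 - 5 = -7$)
$u = -182$ ($u = - 13 \left(4 + 10\right) = \left(-13\right) 14 = -182$)
$u c{\left(-4,4 \cdot 0 \right)} = - 182 \cdot 4 \cdot 0 = \left(-182\right) 0 = 0$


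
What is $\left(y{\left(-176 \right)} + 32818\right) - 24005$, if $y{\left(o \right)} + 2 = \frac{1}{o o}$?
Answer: $\frac{272929537}{30976} \approx 8811.0$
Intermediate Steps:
$y{\left(o \right)} = -2 + \frac{1}{o^{2}}$ ($y{\left(o \right)} = -2 + \frac{1}{o o} = -2 + \frac{1}{o^{2}}$)
$\left(y{\left(-176 \right)} + 32818\right) - 24005 = \left(\left(-2 + \frac{1}{30976}\right) + 32818\right) - 24005 = \left(- \frac{61951}{30976} + 32818\right) - 24005 = \frac{1016508417}{30976} - 24005 = \frac{272929537}{30976}$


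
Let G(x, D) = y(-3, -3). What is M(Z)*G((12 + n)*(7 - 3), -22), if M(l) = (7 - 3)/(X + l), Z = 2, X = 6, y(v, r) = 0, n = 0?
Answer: 0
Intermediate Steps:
G(x, D) = 0
M(l) = 4/(6 + l) (M(l) = (7 - 3)/(6 + l) = 4/(6 + l))
M(Z)*G((12 + n)*(7 - 3), -22) = (4/(6 + 2))*0 = (4/8)*0 = (4*(1/8))*0 = (1/2)*0 = 0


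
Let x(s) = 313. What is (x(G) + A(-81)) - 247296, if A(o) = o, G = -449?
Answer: -247064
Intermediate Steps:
(x(G) + A(-81)) - 247296 = (313 - 81) - 247296 = 232 - 247296 = -247064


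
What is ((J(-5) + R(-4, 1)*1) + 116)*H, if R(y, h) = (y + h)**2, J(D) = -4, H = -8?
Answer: -968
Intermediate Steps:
R(y, h) = (h + y)**2
((J(-5) + R(-4, 1)*1) + 116)*H = ((-4 + (1 - 4)**2*1) + 116)*(-8) = ((-4 + (-3)**2*1) + 116)*(-8) = ((-4 + 9*1) + 116)*(-8) = ((-4 + 9) + 116)*(-8) = (5 + 116)*(-8) = 121*(-8) = -968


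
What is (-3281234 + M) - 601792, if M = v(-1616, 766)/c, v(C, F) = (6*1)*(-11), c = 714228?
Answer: -462227648999/119038 ≈ -3.8830e+6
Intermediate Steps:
v(C, F) = -66 (v(C, F) = 6*(-11) = -66)
M = -11/119038 (M = -66/714228 = -66*1/714228 = -11/119038 ≈ -9.2407e-5)
(-3281234 + M) - 601792 = (-3281234 - 11/119038) - 601792 = -390591532903/119038 - 601792 = -462227648999/119038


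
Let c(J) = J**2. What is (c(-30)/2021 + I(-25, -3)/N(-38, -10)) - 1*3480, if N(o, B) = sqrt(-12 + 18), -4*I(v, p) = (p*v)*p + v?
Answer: -7032180/2021 + 125*sqrt(6)/12 ≈ -3454.0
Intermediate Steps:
I(v, p) = -v/4 - v*p**2/4 (I(v, p) = -((p*v)*p + v)/4 = -(v*p**2 + v)/4 = -(v + v*p**2)/4 = -v/4 - v*p**2/4)
N(o, B) = sqrt(6)
(c(-30)/2021 + I(-25, -3)/N(-38, -10)) - 1*3480 = ((-30)**2/2021 + (-1/4*(-25)*(1 + (-3)**2))/(sqrt(6))) - 1*3480 = (900*(1/2021) + (-1/4*(-25)*(1 + 9))*(sqrt(6)/6)) - 3480 = (900/2021 + (-1/4*(-25)*10)*(sqrt(6)/6)) - 3480 = (900/2021 + 125*(sqrt(6)/6)/2) - 3480 = (900/2021 + 125*sqrt(6)/12) - 3480 = -7032180/2021 + 125*sqrt(6)/12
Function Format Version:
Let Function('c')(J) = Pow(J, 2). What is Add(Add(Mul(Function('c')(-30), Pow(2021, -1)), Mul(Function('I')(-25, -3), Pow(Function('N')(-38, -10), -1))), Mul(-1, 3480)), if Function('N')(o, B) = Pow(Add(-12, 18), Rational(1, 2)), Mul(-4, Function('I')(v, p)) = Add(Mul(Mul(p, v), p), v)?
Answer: Add(Rational(-7032180, 2021), Mul(Rational(125, 12), Pow(6, Rational(1, 2)))) ≈ -3454.0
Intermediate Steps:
Function('I')(v, p) = Add(Mul(Rational(-1, 4), v), Mul(Rational(-1, 4), v, Pow(p, 2))) (Function('I')(v, p) = Mul(Rational(-1, 4), Add(Mul(Mul(p, v), p), v)) = Mul(Rational(-1, 4), Add(Mul(v, Pow(p, 2)), v)) = Mul(Rational(-1, 4), Add(v, Mul(v, Pow(p, 2)))) = Add(Mul(Rational(-1, 4), v), Mul(Rational(-1, 4), v, Pow(p, 2))))
Function('N')(o, B) = Pow(6, Rational(1, 2))
Add(Add(Mul(Function('c')(-30), Pow(2021, -1)), Mul(Function('I')(-25, -3), Pow(Function('N')(-38, -10), -1))), Mul(-1, 3480)) = Add(Add(Mul(Pow(-30, 2), Pow(2021, -1)), Mul(Mul(Rational(-1, 4), -25, Add(1, Pow(-3, 2))), Pow(Pow(6, Rational(1, 2)), -1))), Mul(-1, 3480)) = Add(Add(Mul(900, Rational(1, 2021)), Mul(Mul(Rational(-1, 4), -25, Add(1, 9)), Mul(Rational(1, 6), Pow(6, Rational(1, 2))))), -3480) = Add(Add(Rational(900, 2021), Mul(Mul(Rational(-1, 4), -25, 10), Mul(Rational(1, 6), Pow(6, Rational(1, 2))))), -3480) = Add(Add(Rational(900, 2021), Mul(Rational(125, 2), Mul(Rational(1, 6), Pow(6, Rational(1, 2))))), -3480) = Add(Add(Rational(900, 2021), Mul(Rational(125, 12), Pow(6, Rational(1, 2)))), -3480) = Add(Rational(-7032180, 2021), Mul(Rational(125, 12), Pow(6, Rational(1, 2))))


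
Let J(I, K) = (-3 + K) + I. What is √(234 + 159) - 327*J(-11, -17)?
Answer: 10137 + √393 ≈ 10157.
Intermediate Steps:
J(I, K) = -3 + I + K
√(234 + 159) - 327*J(-11, -17) = √(234 + 159) - 327*(-3 - 11 - 17) = √393 - 327*(-31) = √393 + 10137 = 10137 + √393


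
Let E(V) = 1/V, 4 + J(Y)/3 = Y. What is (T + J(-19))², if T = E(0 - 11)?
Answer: 577600/121 ≈ 4773.6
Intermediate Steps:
J(Y) = -12 + 3*Y
T = -1/11 (T = 1/(0 - 11) = 1/(-11) = -1/11 ≈ -0.090909)
(T + J(-19))² = (-1/11 + (-12 + 3*(-19)))² = (-1/11 + (-12 - 57))² = (-1/11 - 69)² = (-760/11)² = 577600/121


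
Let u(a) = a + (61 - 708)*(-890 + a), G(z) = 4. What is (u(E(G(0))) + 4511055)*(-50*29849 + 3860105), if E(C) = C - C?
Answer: 12043988704675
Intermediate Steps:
E(C) = 0
u(a) = 575830 - 646*a (u(a) = a - 647*(-890 + a) = a + (575830 - 647*a) = 575830 - 646*a)
(u(E(G(0))) + 4511055)*(-50*29849 + 3860105) = ((575830 - 646*0) + 4511055)*(-50*29849 + 3860105) = ((575830 + 0) + 4511055)*(-1492450 + 3860105) = (575830 + 4511055)*2367655 = 5086885*2367655 = 12043988704675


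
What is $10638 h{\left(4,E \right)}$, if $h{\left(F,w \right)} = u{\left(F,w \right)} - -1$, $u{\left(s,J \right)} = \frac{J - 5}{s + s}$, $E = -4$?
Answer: $- \frac{5319}{4} \approx -1329.8$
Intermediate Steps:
$u{\left(s,J \right)} = \frac{-5 + J}{2 s}$
$h{\left(F,w \right)} = 1 + \frac{-5 + w}{2 F}$ ($h{\left(F,w \right)} = \frac{-5 + w}{2 F} - -1 = \frac{-5 + w}{2 F} + 1 = 1 + \frac{-5 + w}{2 F}$)
$10638 h{\left(4,E \right)} = 10638 \frac{-5 - 4 + 2 \cdot 4}{2 \cdot 4} = 10638 \cdot \frac{1}{2} \cdot \frac{1}{4} \left(-5 - 4 + 8\right) = 10638 \cdot \frac{1}{2} \cdot \frac{1}{4} \left(-1\right) = 10638 \left(- \frac{1}{8}\right) = - \frac{5319}{4}$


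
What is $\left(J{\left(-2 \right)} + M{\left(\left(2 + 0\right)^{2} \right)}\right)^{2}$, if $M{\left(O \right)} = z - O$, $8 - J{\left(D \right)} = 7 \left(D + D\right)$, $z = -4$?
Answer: $784$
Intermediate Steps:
$J{\left(D \right)} = 8 - 14 D$ ($J{\left(D \right)} = 8 - 7 \left(D + D\right) = 8 - 7 \cdot 2 D = 8 - 14 D$)
$M{\left(O \right)} = -4 - O$
$\left(J{\left(-2 \right)} + M{\left(\left(2 + 0\right)^{2} \right)}\right)^{2} = \left(\left(8 - -28\right) - \left(4 + \left(2 + 0\right)^{2}\right)\right)^{2} = \left(\left(8 + 28\right) - 8\right)^{2} = \left(36 - 8\right)^{2} = 28^{2} = 784$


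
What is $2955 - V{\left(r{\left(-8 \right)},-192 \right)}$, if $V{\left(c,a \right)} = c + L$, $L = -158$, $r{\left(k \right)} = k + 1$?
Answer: $3120$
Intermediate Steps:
$r{\left(k \right)} = 1 + k$
$V{\left(c,a \right)} = -158 + c$ ($V{\left(c,a \right)} = c - 158 = -158 + c$)
$2955 - V{\left(r{\left(-8 \right)},-192 \right)} = 2955 - \left(-158 + \left(1 - 8\right)\right) = 2955 - \left(-158 - 7\right) = 2955 - -165 = 2955 + 165 = 3120$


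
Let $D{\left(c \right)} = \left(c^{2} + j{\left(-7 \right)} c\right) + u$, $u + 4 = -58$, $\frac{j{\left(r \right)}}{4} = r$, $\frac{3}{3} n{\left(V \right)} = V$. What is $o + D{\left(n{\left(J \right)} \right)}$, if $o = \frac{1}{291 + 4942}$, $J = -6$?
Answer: $\frac{743087}{5233} \approx 142.0$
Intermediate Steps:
$n{\left(V \right)} = V$
$j{\left(r \right)} = 4 r$
$u = -62$ ($u = -4 - 58 = -62$)
$o = \frac{1}{5233} \approx 0.0001911$
$D{\left(c \right)} = -62 + c^{2} - 28 c$ ($D{\left(c \right)} = \left(c^{2} + 4 \left(-7\right) c\right) - 62 = \left(c^{2} - 28 c\right) - 62 = -62 + c^{2} - 28 c$)
$o + D{\left(n{\left(J \right)} \right)} = \frac{1}{5233} - \left(-106 - 36\right) = \frac{1}{5233} + \left(-62 + 36 + 168\right) = \frac{1}{5233} + 142 = \frac{743087}{5233}$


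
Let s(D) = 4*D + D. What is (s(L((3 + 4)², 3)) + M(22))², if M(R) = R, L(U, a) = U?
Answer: 71289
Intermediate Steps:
s(D) = 5*D
(s(L((3 + 4)², 3)) + M(22))² = (5*(3 + 4)² + 22)² = (5*7² + 22)² = (5*49 + 22)² = (245 + 22)² = 267² = 71289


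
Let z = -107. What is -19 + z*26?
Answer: -2801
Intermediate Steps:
-19 + z*26 = -19 - 107*26 = -19 - 2782 = -2801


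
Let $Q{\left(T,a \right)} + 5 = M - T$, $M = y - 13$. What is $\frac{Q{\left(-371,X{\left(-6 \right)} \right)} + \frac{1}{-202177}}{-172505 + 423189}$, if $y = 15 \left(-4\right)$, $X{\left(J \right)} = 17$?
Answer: $\frac{14809465}{12670634767} \approx 0.0011688$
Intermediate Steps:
$y = -60$
$M = -73$ ($M = -60 - 13 = -73$)
$Q{\left(T,a \right)} = -78 - T$ ($Q{\left(T,a \right)} = -5 - \left(73 + T\right) = -78 - T$)
$\frac{Q{\left(-371,X{\left(-6 \right)} \right)} + \frac{1}{-202177}}{-172505 + 423189} = \frac{\left(-78 - -371\right) + \frac{1}{-202177}}{-172505 + 423189} = \frac{\left(-78 + 371\right) - \frac{1}{202177}}{250684} = \left(293 - \frac{1}{202177}\right) \frac{1}{250684} = \frac{59237860}{202177} \cdot \frac{1}{250684} = \frac{14809465}{12670634767}$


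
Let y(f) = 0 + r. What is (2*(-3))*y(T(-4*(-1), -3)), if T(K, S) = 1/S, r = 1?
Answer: -6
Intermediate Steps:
y(f) = 1 (y(f) = 0 + 1 = 1)
(2*(-3))*y(T(-4*(-1), -3)) = (2*(-3))*1 = -6*1 = -6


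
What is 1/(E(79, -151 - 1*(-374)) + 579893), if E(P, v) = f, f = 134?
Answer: 1/580027 ≈ 1.7241e-6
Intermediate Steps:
E(P, v) = 134
1/(E(79, -151 - 1*(-374)) + 579893) = 1/(134 + 579893) = 1/580027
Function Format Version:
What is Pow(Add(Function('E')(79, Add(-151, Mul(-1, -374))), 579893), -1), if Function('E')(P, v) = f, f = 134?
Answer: Rational(1, 580027) ≈ 1.7241e-6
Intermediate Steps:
Function('E')(P, v) = 134
Pow(Add(Function('E')(79, Add(-151, Mul(-1, -374))), 579893), -1) = Pow(Add(134, 579893), -1) = Pow(580027, -1) = Rational(1, 580027)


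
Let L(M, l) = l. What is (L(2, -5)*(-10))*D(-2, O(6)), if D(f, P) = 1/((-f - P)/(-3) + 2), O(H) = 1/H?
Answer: 36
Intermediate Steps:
D(f, P) = 1/(2 + P/3 + f/3) (D(f, P) = 1/((-P - f)*(-1/3) + 2) = 1/((P/3 + f/3) + 2) = 1/(2 + P/3 + f/3))
(L(2, -5)*(-10))*D(-2, O(6)) = (-5*(-10))*(3/(6 + 1/6 - 2)) = 50*(3/(6 + 1/6 - 2)) = 50*(3/(25/6)) = 50*(3*(6/25)) = 50*(18/25) = 36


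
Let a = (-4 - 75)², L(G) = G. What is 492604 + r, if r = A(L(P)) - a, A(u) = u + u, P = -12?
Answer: 486339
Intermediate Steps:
A(u) = 2*u
a = 6241 (a = (-79)² = 6241)
r = -6265 (r = 2*(-12) - 1*6241 = -24 - 6241 = -6265)
492604 + r = 492604 - 6265 = 486339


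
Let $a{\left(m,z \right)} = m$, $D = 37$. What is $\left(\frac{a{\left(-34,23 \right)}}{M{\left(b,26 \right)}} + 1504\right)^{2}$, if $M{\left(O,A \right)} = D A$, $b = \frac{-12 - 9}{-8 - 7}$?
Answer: $\frac{523317687649}{231361} \approx 2.2619 \cdot 10^{6}$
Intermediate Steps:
$b = \frac{7}{5}$ ($b = - \frac{21}{-15} = \left(-21\right) \left(- \frac{1}{15}\right) = \frac{7}{5} \approx 1.4$)
$M{\left(O,A \right)} = 37 A$
$\left(\frac{a{\left(-34,23 \right)}}{M{\left(b,26 \right)}} + 1504\right)^{2} = \left(- \frac{34}{37 \cdot 26} + 1504\right)^{2} = \left(- \frac{34}{962} + 1504\right)^{2} = \left(\left(-34\right) \frac{1}{962} + 1504\right)^{2} = \left(- \frac{17}{481} + 1504\right)^{2} = \left(\frac{723407}{481}\right)^{2} = \frac{523317687649}{231361}$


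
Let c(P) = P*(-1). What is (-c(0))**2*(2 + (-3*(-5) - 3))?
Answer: 0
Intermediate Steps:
c(P) = -P
(-c(0))**2*(2 + (-3*(-5) - 3)) = (-(-1)*0)**2*(2 + (-3*(-5) - 3)) = (-1*0)**2*(2 + (15 - 3)) = 0**2*(2 + 12) = 0*14 = 0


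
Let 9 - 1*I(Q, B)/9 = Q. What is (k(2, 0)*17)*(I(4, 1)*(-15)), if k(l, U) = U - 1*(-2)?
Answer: -22950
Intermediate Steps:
k(l, U) = 2 + U (k(l, U) = U + 2 = 2 + U)
I(Q, B) = 81 - 9*Q
(k(2, 0)*17)*(I(4, 1)*(-15)) = ((2 + 0)*17)*((81 - 9*4)*(-15)) = (2*17)*((81 - 36)*(-15)) = 34*(45*(-15)) = 34*(-675) = -22950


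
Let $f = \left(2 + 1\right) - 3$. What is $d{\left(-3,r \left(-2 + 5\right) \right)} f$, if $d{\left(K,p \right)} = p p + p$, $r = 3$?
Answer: $0$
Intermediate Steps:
$f = 0$ ($f = 3 - 3 = 0$)
$d{\left(K,p \right)} = p + p^{2}$ ($d{\left(K,p \right)} = p^{2} + p = p + p^{2}$)
$d{\left(-3,r \left(-2 + 5\right) \right)} f = 3 \left(-2 + 5\right) \left(1 + 3 \left(-2 + 5\right)\right) 0 = 3 \cdot 3 \left(1 + 3 \cdot 3\right) 0 = 9 \left(1 + 9\right) 0 = 9 \cdot 10 \cdot 0 = 90 \cdot 0 = 0$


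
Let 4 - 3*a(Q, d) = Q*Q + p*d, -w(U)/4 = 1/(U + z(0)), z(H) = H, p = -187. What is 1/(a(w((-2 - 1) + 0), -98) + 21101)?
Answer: 27/404813 ≈ 6.6697e-5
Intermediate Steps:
w(U) = -4/U (w(U) = -4/(U + 0) = -4/U)
a(Q, d) = 4/3 - Q²/3 + 187*d/3 (a(Q, d) = 4/3 - (Q*Q - 187*d)/3 = 4/3 - (Q² - 187*d)/3 = 4/3 + (-Q²/3 + 187*d/3) = 4/3 - Q²/3 + 187*d/3)
1/(a(w((-2 - 1) + 0), -98) + 21101) = 1/((4/3 - 16/((-2 - 1) + 0)²/3 + (187/3)*(-98)) + 21101) = 1/((4/3 - 16/(-3 + 0)²/3 - 18326/3) + 21101) = 1/((4/3 - (-4/(-3))²/3 - 18326/3) + 21101) = 1/((4/3 - (-4*(-⅓))²/3 - 18326/3) + 21101) = 1/((4/3 - (4/3)²/3 - 18326/3) + 21101) = 1/((4/3 - ⅓*16/9 - 18326/3) + 21101) = 1/((4/3 - 16/27 - 18326/3) + 21101) = 1/(-164914/27 + 21101) = 1/(404813/27) = 27/404813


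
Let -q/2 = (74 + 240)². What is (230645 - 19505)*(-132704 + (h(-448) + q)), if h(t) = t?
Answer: -69748832160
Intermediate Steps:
q = -197192 (q = -2*(74 + 240)² = -2*314² = -2*98596 = -197192)
(230645 - 19505)*(-132704 + (h(-448) + q)) = (230645 - 19505)*(-132704 + (-448 - 197192)) = 211140*(-132704 - 197640) = 211140*(-330344) = -69748832160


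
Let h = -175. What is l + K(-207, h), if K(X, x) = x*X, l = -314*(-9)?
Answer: 39051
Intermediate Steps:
l = 2826
K(X, x) = X*x
l + K(-207, h) = 2826 - 207*(-175) = 2826 + 36225 = 39051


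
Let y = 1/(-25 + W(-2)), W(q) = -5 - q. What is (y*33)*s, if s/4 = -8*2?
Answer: 528/7 ≈ 75.429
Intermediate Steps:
s = -64 (s = 4*(-8*2) = 4*(-16) = -64)
y = -1/28 (y = 1/(-25 + (-5 - 1*(-2))) = 1/(-25 + (-5 + 2)) = 1/(-25 - 3) = 1/(-28) = -1/28 ≈ -0.035714)
(y*33)*s = -1/28*33*(-64) = -33/28*(-64) = 528/7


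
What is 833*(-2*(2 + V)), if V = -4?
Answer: 3332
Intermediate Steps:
833*(-2*(2 + V)) = 833*(-2*(2 - 4)) = 833*(-2*(-2)) = 833*4 = 3332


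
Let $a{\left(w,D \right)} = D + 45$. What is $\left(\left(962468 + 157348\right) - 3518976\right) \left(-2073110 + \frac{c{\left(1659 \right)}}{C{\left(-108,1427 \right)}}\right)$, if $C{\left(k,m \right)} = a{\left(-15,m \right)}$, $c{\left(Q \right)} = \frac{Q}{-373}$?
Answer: $\frac{341356529129689005}{68632} \approx 4.9737 \cdot 10^{12}$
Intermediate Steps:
$c{\left(Q \right)} = - \frac{Q}{373}$ ($c{\left(Q \right)} = Q \left(- \frac{1}{373}\right) = - \frac{Q}{373}$)
$a{\left(w,D \right)} = 45 + D$
$C{\left(k,m \right)} = 45 + m$
$\left(\left(962468 + 157348\right) - 3518976\right) \left(-2073110 + \frac{c{\left(1659 \right)}}{C{\left(-108,1427 \right)}}\right) = \left(\left(962468 + 157348\right) - 3518976\right) \left(-2073110 + \frac{\left(- \frac{1}{373}\right) 1659}{45 + 1427}\right) = \left(1119816 - 3518976\right) \left(-2073110 - \frac{1659}{373 \cdot 1472}\right) = - 2399160 \left(-2073110 - \frac{1659}{549056}\right) = \left(-2399160\right) \left(- \frac{1138253485819}{549056}\right) = \frac{341356529129689005}{68632}$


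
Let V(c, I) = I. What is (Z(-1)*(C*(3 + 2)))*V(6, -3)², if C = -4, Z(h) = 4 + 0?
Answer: -720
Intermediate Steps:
Z(h) = 4
(Z(-1)*(C*(3 + 2)))*V(6, -3)² = (4*(-4*(3 + 2)))*(-3)² = (4*(-4*5))*9 = (4*(-20))*9 = -80*9 = -720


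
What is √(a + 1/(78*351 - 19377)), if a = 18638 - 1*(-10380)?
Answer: √206401813891/2667 ≈ 170.35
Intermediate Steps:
a = 29018 (a = 18638 + 10380 = 29018)
√(a + 1/(78*351 - 19377)) = √(29018 + 1/(78*351 - 19377)) = √(29018 + 1/(27378 - 19377)) = √(29018 + 1/8001) = √(232173019/8001) = √206401813891/2667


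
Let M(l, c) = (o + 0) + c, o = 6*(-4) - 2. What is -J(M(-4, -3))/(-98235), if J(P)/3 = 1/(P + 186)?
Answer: 1/5140965 ≈ 1.9452e-7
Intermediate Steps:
o = -26 (o = -24 - 2 = -26)
M(l, c) = -26 + c (M(l, c) = (-26 + 0) + c = -26 + c)
J(P) = 3/(186 + P) (J(P) = 3/(P + 186) = 3/(186 + P))
-J(M(-4, -3))/(-98235) = -3/(186 + (-26 - 3))/(-98235) = -3/(186 - 29)*(-1)/98235 = -3/157*(-1)/98235 = -3*(1/157)*(-1)/98235 = -3*(-1)/(157*98235) = -1*(-1/5140965) = 1/5140965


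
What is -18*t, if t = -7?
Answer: 126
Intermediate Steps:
-18*t = -18*(-7) = 126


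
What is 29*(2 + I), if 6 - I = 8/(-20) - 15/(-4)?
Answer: 2697/20 ≈ 134.85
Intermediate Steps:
I = 53/20 (I = 6 - (8/(-20) - 15/(-4)) = 6 - (8*(-1/20) - 15*(-¼)) = 6 - (-⅖ + 15/4) = 6 - 1*67/20 = 6 - 67/20 = 53/20 ≈ 2.6500)
29*(2 + I) = 29*(2 + 53/20) = 29*(93/20) = 2697/20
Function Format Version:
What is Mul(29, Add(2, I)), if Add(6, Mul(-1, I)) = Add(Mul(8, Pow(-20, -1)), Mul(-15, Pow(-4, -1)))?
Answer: Rational(2697, 20) ≈ 134.85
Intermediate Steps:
I = Rational(53, 20) (I = Add(6, Mul(-1, Add(Mul(8, Pow(-20, -1)), Mul(-15, Pow(-4, -1))))) = Add(6, Mul(-1, Add(Mul(8, Rational(-1, 20)), Mul(-15, Rational(-1, 4))))) = Add(6, Mul(-1, Add(Rational(-2, 5), Rational(15, 4)))) = Add(6, Mul(-1, Rational(67, 20))) = Add(6, Rational(-67, 20)) = Rational(53, 20) ≈ 2.6500)
Mul(29, Add(2, I)) = Mul(29, Add(2, Rational(53, 20))) = Mul(29, Rational(93, 20)) = Rational(2697, 20)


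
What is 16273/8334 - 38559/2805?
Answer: -91901647/7792290 ≈ -11.794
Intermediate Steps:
16273/8334 - 38559/2805 = 16273*(1/8334) - 38559*1/2805 = 16273/8334 - 12853/935 = -91901647/7792290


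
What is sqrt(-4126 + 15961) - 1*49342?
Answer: -49342 + 3*sqrt(1315) ≈ -49233.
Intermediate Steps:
sqrt(-4126 + 15961) - 1*49342 = sqrt(11835) - 49342 = 3*sqrt(1315) - 49342 = -49342 + 3*sqrt(1315)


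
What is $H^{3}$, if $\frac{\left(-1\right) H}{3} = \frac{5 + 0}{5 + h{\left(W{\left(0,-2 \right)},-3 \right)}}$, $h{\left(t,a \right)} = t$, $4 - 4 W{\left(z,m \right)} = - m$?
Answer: $- \frac{27000}{1331} \approx -20.285$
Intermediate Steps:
$W{\left(z,m \right)} = 1 + \frac{m}{4}$ ($W{\left(z,m \right)} = 1 - \frac{\left(-1\right) m}{4} = 1 + \frac{m}{4}$)
$H = - \frac{30}{11}$ ($H = - 3 \frac{5 + 0}{5 + \left(1 + \frac{1}{4} \left(-2\right)\right)} = - 3 \frac{5}{5 + \left(1 - \frac{1}{2}\right)} = - 3 \frac{5}{5 + \frac{1}{2}} = - 3 \frac{5}{\frac{11}{2}} = - 3 \cdot 5 \cdot \frac{2}{11} = \left(-3\right) \frac{10}{11} = - \frac{30}{11} \approx -2.7273$)
$H^{3} = \left(- \frac{30}{11}\right)^{3} = - \frac{27000}{1331}$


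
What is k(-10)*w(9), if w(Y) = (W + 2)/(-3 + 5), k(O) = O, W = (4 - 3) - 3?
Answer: 0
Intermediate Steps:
W = -2 (W = 1 - 3 = -2)
w(Y) = 0 (w(Y) = (-2 + 2)/(-3 + 5) = 0/2 = 0*(1/2) = 0)
k(-10)*w(9) = -10*0 = 0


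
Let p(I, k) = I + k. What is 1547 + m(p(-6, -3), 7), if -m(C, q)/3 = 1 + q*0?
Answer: 1544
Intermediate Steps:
m(C, q) = -3 (m(C, q) = -3*(1 + q*0) = -3*(1 + 0) = -3*1 = -3)
1547 + m(p(-6, -3), 7) = 1547 - 3 = 1544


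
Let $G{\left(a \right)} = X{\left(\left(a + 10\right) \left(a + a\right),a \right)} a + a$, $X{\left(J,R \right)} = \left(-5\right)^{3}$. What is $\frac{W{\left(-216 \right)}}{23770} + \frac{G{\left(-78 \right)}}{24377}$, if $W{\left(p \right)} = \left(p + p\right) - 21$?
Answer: $\frac{218860659}{579441290} \approx 0.37771$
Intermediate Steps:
$X{\left(J,R \right)} = -125$
$G{\left(a \right)} = - 124 a$ ($G{\left(a \right)} = - 125 a + a = - 124 a$)
$W{\left(p \right)} = -21 + 2 p$ ($W{\left(p \right)} = 2 p - 21 = -21 + 2 p$)
$\frac{W{\left(-216 \right)}}{23770} + \frac{G{\left(-78 \right)}}{24377} = \frac{-21 + 2 \left(-216\right)}{23770} + \frac{\left(-124\right) \left(-78\right)}{24377} = \left(-21 - 432\right) \frac{1}{23770} + 9672 \cdot \frac{1}{24377} = \left(-453\right) \frac{1}{23770} + \frac{9672}{24377} = - \frac{453}{23770} + \frac{9672}{24377} = \frac{218860659}{579441290}$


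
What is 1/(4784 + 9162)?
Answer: 1/13946 ≈ 7.1705e-5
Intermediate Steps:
1/(4784 + 9162) = 1/13946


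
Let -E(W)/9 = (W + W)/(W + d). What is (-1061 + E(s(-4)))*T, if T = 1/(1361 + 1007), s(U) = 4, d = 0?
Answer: -1079/2368 ≈ -0.45566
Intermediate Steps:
E(W) = -18 (E(W) = -9*(W + W)/(W + 0) = -9*2*W/W = -9*2 = -18)
T = 1/2368 ≈ 0.00042230
(-1061 + E(s(-4)))*T = (-1061 - 18)*(1/2368) = -1079*1/2368 = -1079/2368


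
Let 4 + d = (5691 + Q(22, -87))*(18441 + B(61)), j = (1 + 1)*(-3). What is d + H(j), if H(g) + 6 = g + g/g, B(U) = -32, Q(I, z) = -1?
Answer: 104747195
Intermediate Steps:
j = -6 (j = 2*(-3) = -6)
H(g) = -5 + g (H(g) = -6 + (g + g/g) = -6 + (g + 1) = -6 + (1 + g) = -5 + g)
d = 104747206 (d = -4 + (5691 - 1)*(18441 - 32) = -4 + 5690*18409 = -4 + 104747210 = 104747206)
d + H(j) = 104747206 + (-5 - 6) = 104747206 - 11 = 104747195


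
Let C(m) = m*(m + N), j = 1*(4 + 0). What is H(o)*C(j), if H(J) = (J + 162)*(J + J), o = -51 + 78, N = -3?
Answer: 40824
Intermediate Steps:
o = 27
H(J) = 2*J*(162 + J) (H(J) = (162 + J)*(2*J) = 2*J*(162 + J))
j = 4 (j = 1*4 = 4)
C(m) = m*(-3 + m) (C(m) = m*(m - 3) = m*(-3 + m))
H(o)*C(j) = (2*27*(162 + 27))*(4*(-3 + 4)) = (2*27*189)*(4*1) = 10206*4 = 40824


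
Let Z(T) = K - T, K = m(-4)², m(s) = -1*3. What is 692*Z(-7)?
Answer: 11072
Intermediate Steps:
m(s) = -3
K = 9 (K = (-3)² = 9)
Z(T) = 9 - T
692*Z(-7) = 692*(9 - 1*(-7)) = 692*(9 + 7) = 692*16 = 11072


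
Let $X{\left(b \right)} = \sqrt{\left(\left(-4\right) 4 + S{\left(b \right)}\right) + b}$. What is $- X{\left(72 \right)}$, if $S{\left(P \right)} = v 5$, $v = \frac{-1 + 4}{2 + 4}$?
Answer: $- \frac{3 \sqrt{26}}{2} \approx -7.6485$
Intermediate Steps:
$v = \frac{1}{2}$ ($v = \frac{3}{6} = 3 \cdot \frac{1}{6} = \frac{1}{2} \approx 0.5$)
$S{\left(P \right)} = \frac{5}{2}$ ($S{\left(P \right)} = \frac{1}{2} \cdot 5 = \frac{5}{2}$)
$X{\left(b \right)} = \sqrt{- \frac{27}{2} + b}$ ($X{\left(b \right)} = \sqrt{\left(\left(-4\right) 4 + \frac{5}{2}\right) + b} = \sqrt{\left(-16 + \frac{5}{2}\right) + b} = \sqrt{- \frac{27}{2} + b}$)
$- X{\left(72 \right)} = - \frac{\sqrt{-54 + 4 \cdot 72}}{2} = - \frac{\sqrt{-54 + 288}}{2} = - \frac{\sqrt{234}}{2} = - \frac{3 \sqrt{26}}{2}$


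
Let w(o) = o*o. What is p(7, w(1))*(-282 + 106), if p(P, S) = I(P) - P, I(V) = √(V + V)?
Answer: 1232 - 176*√14 ≈ 573.47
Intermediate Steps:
I(V) = √2*√V (I(V) = √(2*V) = √2*√V)
w(o) = o²
p(P, S) = -P + √2*√P (p(P, S) = √2*√P - P = -P + √2*√P)
p(7, w(1))*(-282 + 106) = (-1*7 + √2*√7)*(-282 + 106) = (-7 + √14)*(-176) = 1232 - 176*√14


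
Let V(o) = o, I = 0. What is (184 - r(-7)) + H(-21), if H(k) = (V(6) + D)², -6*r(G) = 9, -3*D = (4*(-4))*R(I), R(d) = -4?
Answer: 7571/18 ≈ 420.61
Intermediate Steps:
D = -64/3 (D = -4*(-4)*(-4)/3 = -(-16)*(-4)/3 = -⅓*64 = -64/3 ≈ -21.333)
r(G) = -3/2 (r(G) = -⅙*9 = -3/2)
H(k) = 2116/9 (H(k) = (6 - 64/3)² = (-46/3)² = 2116/9)
(184 - r(-7)) + H(-21) = (184 - 1*(-3/2)) + 2116/9 = (184 + 3/2) + 2116/9 = 371/2 + 2116/9 = 7571/18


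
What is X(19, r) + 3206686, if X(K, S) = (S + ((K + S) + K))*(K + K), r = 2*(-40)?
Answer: 3202050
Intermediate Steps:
r = -80
X(K, S) = 2*K*(2*K + 2*S) (X(K, S) = (S + (S + 2*K))*(2*K) = (2*K + 2*S)*(2*K) = 2*K*(2*K + 2*S))
X(19, r) + 3206686 = 4*19*(19 - 80) + 3206686 = 4*19*(-61) + 3206686 = -4636 + 3206686 = 3202050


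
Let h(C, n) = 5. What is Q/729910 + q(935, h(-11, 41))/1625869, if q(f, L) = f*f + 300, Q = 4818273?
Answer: 8472205246987/1186738041790 ≈ 7.1391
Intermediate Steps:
q(f, L) = 300 + f**2 (q(f, L) = f**2 + 300 = 300 + f**2)
Q/729910 + q(935, h(-11, 41))/1625869 = 4818273/729910 + (300 + 935**2)/1625869 = 4818273*(1/729910) + (300 + 874225)*(1/1625869) = 4818273/729910 + 874525*(1/1625869) = 4818273/729910 + 874525/1625869 = 8472205246987/1186738041790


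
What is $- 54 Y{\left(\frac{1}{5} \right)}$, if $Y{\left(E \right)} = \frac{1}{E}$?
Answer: $-270$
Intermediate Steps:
$- 54 Y{\left(\frac{1}{5} \right)} = - \frac{54}{\frac{1}{5}} = - 54 \frac{1}{\frac{1}{5}} = \left(-54\right) 5 = -270$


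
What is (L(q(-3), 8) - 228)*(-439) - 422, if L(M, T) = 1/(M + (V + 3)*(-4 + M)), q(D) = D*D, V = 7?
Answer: 5880091/59 ≈ 99663.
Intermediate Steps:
q(D) = D**2
L(M, T) = 1/(-40 + 11*M) (L(M, T) = 1/(M + (7 + 3)*(-4 + M)) = 1/(M + 10*(-4 + M)) = 1/(M + (-40 + 10*M)) = 1/(-40 + 11*M))
(L(q(-3), 8) - 228)*(-439) - 422 = (1/(-40 + 11*(-3)**2) - 228)*(-439) - 422 = (1/(-40 + 11*9) - 228)*(-439) - 422 = (1/(-40 + 99) - 228)*(-439) - 422 = (1/59 - 228)*(-439) - 422 = -13451/59*(-439) - 422 = 5904989/59 - 422 = 5880091/59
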